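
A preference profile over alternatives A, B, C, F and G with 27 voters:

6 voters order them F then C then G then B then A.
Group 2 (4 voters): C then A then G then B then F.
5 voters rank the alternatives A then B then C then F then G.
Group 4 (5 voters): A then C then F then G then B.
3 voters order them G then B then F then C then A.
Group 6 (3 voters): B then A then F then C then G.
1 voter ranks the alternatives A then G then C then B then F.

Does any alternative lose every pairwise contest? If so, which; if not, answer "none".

Head-to-head results (27 voters):
A vs B: 4+5+5+1 = 15 for A, 12 for B — A by 15–12.
A vs C: A, 14–13.
A vs F: 18 to 9, A.
A–G: A 18–9.
B vs C: C wins 16–11.
B vs F: B preferred on 4+5+3+3+1 = 16 ballots; B wins 16–11.
B vs G: G wins 19–8.
C vs F: C is ranked higher on 4+5+5+1 = 15 ballots, F on 12. C wins 15–12.
C vs G: C is ranked higher on 6+4+5+5+3 = 23 ballots, G on 4. C wins 23–4.
F vs G: 19 to 8, F.
No alternative is winless: A beats B; B beats F; C beats B; F beats G; G beats B. There is no Condorcet loser.

none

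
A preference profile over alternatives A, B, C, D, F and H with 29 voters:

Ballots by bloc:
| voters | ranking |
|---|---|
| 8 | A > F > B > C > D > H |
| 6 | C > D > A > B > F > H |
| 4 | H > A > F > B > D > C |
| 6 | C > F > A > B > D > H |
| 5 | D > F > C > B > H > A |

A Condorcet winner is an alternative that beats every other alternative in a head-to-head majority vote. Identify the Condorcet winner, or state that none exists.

Pairwise majorities:
A vs B: 24 to 5, A.
A vs C: 8+4 = 12 for A, 17 for C — C by 17–12.
A vs D: 18 to 11, A.
A vs F: 18 to 11, A.
A vs H: A is ranked higher on 8+6+6 = 20 ballots, H on 9. A wins 20–9.
B vs C: 12 to 17, C.
B vs D: 8+4+6 = 18 for B, 11 for D — B by 18–11.
B vs F: 6 to 23, F.
B vs H: B preferred on 8+6+6+5 = 25 ballots; B wins 25–4.
C vs D: C is ranked higher on 8+6+6 = 20 ballots, D on 9. C wins 20–9.
C vs F: C is ranked higher on 6+6 = 12 ballots, F on 17. F wins 17–12.
C vs H: 8+6+6+5 = 25 for C, 4 for H — C by 25–4.
D vs F: 6+5 = 11 for D, 18 for F — F by 18–11.
D vs H: 25 to 4, D.
F vs H: F is ranked higher on 8+6+6+5 = 25 ballots, H on 4. F wins 25–4.
No alternative is unbeaten: A loses to C; B loses to A; C loses to F; D loses to A; F loses to A; H loses to A. In particular A > F > C > A is a majority cycle — no Condorcet winner exists.

none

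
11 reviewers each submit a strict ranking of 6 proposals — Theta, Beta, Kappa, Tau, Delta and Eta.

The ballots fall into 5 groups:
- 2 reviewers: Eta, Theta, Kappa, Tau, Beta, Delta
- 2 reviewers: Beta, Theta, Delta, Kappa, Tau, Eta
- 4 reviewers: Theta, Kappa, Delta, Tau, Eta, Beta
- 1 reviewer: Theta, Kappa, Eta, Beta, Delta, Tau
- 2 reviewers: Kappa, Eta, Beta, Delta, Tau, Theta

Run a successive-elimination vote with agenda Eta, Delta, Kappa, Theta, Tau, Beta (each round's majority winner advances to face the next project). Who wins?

Theta

Round 1: Eta vs Delta — 5–6, Delta advances.
Round 2: Delta vs Kappa — 2–9, Kappa advances.
Round 3: Kappa vs Theta — 2–9, Theta advances.
Round 4: Theta vs Tau — 9–2, Theta advances.
Round 5: Theta vs Beta — 7–4, Theta advances.
The agenda winner is Theta.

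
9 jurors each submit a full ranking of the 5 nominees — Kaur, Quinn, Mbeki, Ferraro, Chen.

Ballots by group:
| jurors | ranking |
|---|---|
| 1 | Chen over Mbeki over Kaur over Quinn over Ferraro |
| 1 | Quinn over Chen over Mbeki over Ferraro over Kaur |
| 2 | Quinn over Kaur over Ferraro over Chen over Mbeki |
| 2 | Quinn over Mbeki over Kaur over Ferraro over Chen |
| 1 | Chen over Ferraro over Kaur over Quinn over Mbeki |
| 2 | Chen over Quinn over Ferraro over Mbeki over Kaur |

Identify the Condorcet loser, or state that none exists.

none

Head-to-head results (9 jurors):
Kaur vs Quinn: Kaur preferred on 1+1 = 2 ballots; Quinn wins 7–2.
Kaur vs Mbeki: Mbeki wins 6–3.
Kaur vs Ferraro: 5 to 4, Kaur.
Kaur vs Chen: Chen, 5–4.
Quinn vs Mbeki: Quinn preferred on 1+2+2+1+2 = 8 ballots; Quinn wins 8–1.
Quinn vs Ferraro: Quinn, 8–1.
Quinn vs Chen: 5 to 4, Quinn.
Mbeki vs Ferraro: 1+1+2 = 4 for Mbeki, 5 for Ferraro — Ferraro by 5–4.
Mbeki vs Chen: Chen wins 7–2.
Ferraro vs Chen: Chen wins 5–4.
No nominee is winless: Kaur beats Ferraro; Quinn beats Kaur; Mbeki beats Kaur; Ferraro beats Mbeki; Chen beats Kaur. There is no Condorcet loser.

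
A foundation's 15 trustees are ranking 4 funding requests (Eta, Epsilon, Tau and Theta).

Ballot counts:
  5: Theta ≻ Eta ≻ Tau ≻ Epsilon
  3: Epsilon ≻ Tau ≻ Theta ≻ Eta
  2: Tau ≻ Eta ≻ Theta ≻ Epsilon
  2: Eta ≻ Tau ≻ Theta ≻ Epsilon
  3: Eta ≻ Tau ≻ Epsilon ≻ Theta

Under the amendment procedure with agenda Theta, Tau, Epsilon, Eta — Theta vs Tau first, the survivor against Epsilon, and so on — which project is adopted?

Eta

Round 1: Theta vs Tau — 5–10, Tau advances.
Round 2: Tau vs Epsilon — 12–3, Tau advances.
Round 3: Tau vs Eta — 5–10, Eta advances.
Eta survives the agenda.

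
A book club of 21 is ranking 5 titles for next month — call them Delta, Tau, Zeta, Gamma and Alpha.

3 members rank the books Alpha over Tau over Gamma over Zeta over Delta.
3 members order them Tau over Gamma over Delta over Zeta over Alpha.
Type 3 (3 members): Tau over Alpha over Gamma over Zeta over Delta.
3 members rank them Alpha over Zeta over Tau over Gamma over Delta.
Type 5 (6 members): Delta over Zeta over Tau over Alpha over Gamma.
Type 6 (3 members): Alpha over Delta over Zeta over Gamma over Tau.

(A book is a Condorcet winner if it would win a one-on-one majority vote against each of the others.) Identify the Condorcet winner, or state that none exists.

none

Pairwise majorities:
Delta vs Tau: Tau, 12–9.
Delta vs Zeta: Delta wins 12–9.
Delta vs Gamma: Gamma, 12–9.
Delta–Alpha: Alpha 12–9.
Tau vs Zeta: Zeta wins 12–9.
Tau vs Gamma: Tau wins 18–3.
Tau vs Alpha: Tau, 12–9.
Zeta–Gamma: Zeta 12–9.
Zeta vs Alpha: Alpha wins 12–9.
Gamma–Alpha: Alpha 18–3.
Each book drops at least one matchup (Delta loses to Tau; Tau loses to Zeta; Zeta loses to Delta; Gamma loses to Tau; Alpha loses to Tau); the cycle Delta → Zeta → Tau → Delta rules out a Condorcet winner.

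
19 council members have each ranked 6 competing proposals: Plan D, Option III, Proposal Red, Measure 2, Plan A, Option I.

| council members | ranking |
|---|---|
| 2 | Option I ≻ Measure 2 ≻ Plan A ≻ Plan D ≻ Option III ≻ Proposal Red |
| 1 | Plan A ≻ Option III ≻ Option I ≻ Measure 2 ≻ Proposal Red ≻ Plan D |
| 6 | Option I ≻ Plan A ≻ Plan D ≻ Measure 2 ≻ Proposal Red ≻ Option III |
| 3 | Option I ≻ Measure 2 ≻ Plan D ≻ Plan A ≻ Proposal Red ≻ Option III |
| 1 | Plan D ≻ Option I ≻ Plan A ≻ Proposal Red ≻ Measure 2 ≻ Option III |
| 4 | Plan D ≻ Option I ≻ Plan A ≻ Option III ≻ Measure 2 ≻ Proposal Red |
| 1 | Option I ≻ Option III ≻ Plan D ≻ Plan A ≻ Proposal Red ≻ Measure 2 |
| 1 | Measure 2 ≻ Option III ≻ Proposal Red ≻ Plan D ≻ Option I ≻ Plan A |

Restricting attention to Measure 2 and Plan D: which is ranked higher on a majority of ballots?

Ballots ranking Measure 2 above Plan D: 2 + 1 + 3 + 1 = 7.
Ballots ranking Plan D above Measure 2: 19 − 7 = 12.
Plan D wins the head-to-head 12–7.

Plan D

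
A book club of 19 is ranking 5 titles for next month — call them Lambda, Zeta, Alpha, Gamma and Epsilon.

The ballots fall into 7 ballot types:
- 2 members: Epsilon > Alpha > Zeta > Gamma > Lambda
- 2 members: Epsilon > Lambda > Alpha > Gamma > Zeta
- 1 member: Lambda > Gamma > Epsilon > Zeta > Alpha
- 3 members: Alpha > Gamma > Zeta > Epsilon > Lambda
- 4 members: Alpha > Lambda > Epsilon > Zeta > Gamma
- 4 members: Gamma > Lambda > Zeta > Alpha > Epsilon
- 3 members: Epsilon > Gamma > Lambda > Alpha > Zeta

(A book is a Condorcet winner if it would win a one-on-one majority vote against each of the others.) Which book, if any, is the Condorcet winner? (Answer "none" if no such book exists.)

none

Pairwise majorities:
Lambda vs Zeta: 14 to 5, Lambda.
Lambda vs Alpha: 2+1+4+3 = 10 for Lambda, 9 for Alpha — Lambda by 10–9.
Lambda vs Gamma: 7 to 12, Gamma.
Lambda vs Epsilon: Lambda preferred on 1+4+4 = 9 ballots; Epsilon wins 10–9.
Zeta vs Alpha: 1+4 = 5 for Zeta, 14 for Alpha — Alpha by 14–5.
Zeta vs Gamma: 6 to 13, Gamma.
Zeta vs Epsilon: Zeta preferred on 3+4 = 7 ballots; Epsilon wins 12–7.
Alpha vs Gamma: 2+2+3+4 = 11 for Alpha, 8 for Gamma — Alpha by 11–8.
Alpha vs Epsilon: Alpha is ranked higher on 3+4+4 = 11 ballots, Epsilon on 8. Alpha wins 11–8.
Gamma vs Epsilon: Gamma is ranked higher on 1+3+4 = 8 ballots, Epsilon on 11. Epsilon wins 11–8.
No book is unbeaten: Lambda loses to Gamma; Zeta loses to Lambda; Alpha loses to Lambda; Gamma loses to Alpha; Epsilon loses to Alpha. In particular Lambda beats Alpha beats Gamma beats Lambda is a majority cycle — no Condorcet winner exists.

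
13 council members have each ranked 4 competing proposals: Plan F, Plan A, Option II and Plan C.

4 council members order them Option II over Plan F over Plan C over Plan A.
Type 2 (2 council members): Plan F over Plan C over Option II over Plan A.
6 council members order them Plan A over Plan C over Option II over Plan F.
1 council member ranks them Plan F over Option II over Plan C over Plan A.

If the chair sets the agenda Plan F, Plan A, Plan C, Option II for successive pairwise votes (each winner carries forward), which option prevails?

Option II

Round 1: Plan F vs Plan A — 7–6, Plan F advances.
Round 2: Plan F vs Plan C — 7–6, Plan F advances.
Round 3: Plan F vs Option II — 3–10, Option II advances.
The agenda winner is Option II.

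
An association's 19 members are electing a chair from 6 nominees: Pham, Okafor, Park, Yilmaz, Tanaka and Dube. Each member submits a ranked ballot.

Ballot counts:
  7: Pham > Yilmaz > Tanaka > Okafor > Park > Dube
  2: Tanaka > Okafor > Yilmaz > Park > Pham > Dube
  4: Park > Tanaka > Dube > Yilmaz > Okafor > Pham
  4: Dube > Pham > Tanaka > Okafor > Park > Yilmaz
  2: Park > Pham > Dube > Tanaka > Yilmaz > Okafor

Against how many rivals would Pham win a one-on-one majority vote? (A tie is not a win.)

5

Pham against each rival (19 voters):
Pham vs Okafor: 13 to 6, Pham.
Pham vs Park: Pham wins 11–8.
Pham–Yilmaz: Pham 13–6.
Pham vs Tanaka: Pham, 13–6.
Pham–Dube: Pham 11–8.
Pham beats Okafor, Park, Yilmaz, Tanaka, Dube — 5 pairwise wins.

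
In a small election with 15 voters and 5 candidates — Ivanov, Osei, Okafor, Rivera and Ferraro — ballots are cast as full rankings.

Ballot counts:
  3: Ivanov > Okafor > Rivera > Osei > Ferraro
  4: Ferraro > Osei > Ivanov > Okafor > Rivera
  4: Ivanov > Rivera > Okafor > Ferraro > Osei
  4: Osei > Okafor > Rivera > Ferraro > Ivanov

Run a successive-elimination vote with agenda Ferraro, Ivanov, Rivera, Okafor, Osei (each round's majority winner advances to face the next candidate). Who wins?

Osei

Round 1: Ferraro vs Ivanov — 8–7, Ferraro advances.
Round 2: Ferraro vs Rivera — 4–11, Rivera advances.
Round 3: Rivera vs Okafor — 4–11, Okafor advances.
Round 4: Okafor vs Osei — 7–8, Osei advances.
The agenda winner is Osei.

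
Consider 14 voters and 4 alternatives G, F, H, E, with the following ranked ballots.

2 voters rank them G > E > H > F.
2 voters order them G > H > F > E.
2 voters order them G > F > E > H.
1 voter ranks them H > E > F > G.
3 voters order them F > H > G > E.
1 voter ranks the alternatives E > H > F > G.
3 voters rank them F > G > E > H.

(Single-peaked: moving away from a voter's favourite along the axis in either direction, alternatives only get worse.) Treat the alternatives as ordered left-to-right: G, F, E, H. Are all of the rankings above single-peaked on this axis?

no

Axis positions: G=1, F=2, E=3, H=4.
Ballot type 1: ranking walks positions 1-3-4-2; E is ranked above F even though F lies between E and the peak G on the axis — preferences dip and rise again. Not single-peaked.
Ballot type 2: ranking walks positions 1-4-2-3; H is ranked above F even though F lies between H and the peak G on the axis — preferences dip and rise again. Not single-peaked.
Ballot type 3 (peak G at position 1): ranking walks positions 1-2-3-4, expanding outward from the peak — single-peaked.
Ballot type 4 (peak H at position 4): ranking walks positions 4-3-2-1, expanding outward from the peak — single-peaked.
Ballot type 5: ranking walks positions 2-4-1-3; H is ranked above E even though E lies between H and the peak F on the axis — preferences dip and rise again. Not single-peaked.
Ballot type 6 (peak E at position 3): ranking walks positions 3-4-2-1, expanding outward from the peak — single-peaked.
Ballot type 7 (peak F at position 2): ranking walks positions 2-1-3-4, expanding outward from the peak — single-peaked.
Ballot type 1 violates single-peakedness, so the profile is not single-peaked on this axis.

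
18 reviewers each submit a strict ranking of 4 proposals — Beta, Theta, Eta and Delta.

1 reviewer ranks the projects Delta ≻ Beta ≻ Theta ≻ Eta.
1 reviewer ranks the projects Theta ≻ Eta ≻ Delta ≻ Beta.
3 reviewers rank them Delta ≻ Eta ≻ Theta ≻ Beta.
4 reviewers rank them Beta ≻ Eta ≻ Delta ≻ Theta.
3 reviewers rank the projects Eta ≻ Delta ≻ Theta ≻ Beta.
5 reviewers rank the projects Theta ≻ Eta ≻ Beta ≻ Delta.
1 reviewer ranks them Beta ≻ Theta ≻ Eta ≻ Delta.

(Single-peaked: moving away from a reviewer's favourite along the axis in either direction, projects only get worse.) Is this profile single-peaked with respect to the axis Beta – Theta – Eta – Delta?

Axis positions: Beta=1, Theta=2, Eta=3, Delta=4.
Type 1: ranking walks positions 4-1-2-3; Beta is ranked above Eta even though Eta lies between Beta and the peak Delta on the axis — preferences dip and rise again. Not single-peaked.
Type 2 (peak Theta at position 2): ranking walks positions 2-3-4-1, expanding outward from the peak — single-peaked.
Type 3 (peak Delta at position 4): ranking walks positions 4-3-2-1, expanding outward from the peak — single-peaked.
Type 4: ranking walks positions 1-3-4-2; Eta is ranked above Theta even though Theta lies between Eta and the peak Beta on the axis — preferences dip and rise again. Not single-peaked.
Type 5 (peak Eta at position 3): ranking walks positions 3-4-2-1, expanding outward from the peak — single-peaked.
Type 6 (peak Theta at position 2): ranking walks positions 2-3-1-4, expanding outward from the peak — single-peaked.
Type 7 (peak Beta at position 1): ranking walks positions 1-2-3-4, expanding outward from the peak — single-peaked.
Type 1 violates single-peakedness, so the profile is not single-peaked on this axis.

no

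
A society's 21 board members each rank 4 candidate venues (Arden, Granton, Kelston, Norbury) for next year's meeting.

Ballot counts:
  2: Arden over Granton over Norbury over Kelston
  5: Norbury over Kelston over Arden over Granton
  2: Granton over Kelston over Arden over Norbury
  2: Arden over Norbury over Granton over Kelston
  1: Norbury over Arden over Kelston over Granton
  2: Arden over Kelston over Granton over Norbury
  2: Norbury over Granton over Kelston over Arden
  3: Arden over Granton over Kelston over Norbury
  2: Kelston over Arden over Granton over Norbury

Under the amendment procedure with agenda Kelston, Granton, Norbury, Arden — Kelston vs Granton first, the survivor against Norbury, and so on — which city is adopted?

Arden

Round 1: Kelston vs Granton — 10–11, Granton advances.
Round 2: Granton vs Norbury — 11–10, Granton advances.
Round 3: Granton vs Arden — 4–17, Arden advances.
The agenda winner is Arden.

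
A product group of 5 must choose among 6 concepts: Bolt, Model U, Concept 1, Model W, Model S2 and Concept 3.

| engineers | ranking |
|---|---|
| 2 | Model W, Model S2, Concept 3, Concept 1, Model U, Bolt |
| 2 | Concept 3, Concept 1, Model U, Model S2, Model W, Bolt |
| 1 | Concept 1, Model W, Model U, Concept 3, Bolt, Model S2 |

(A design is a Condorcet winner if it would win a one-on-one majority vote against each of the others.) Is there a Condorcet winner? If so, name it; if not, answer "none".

none

Head-to-head results (5 engineers):
Bolt vs Model U: Model U, 5–0.
Bolt vs Concept 1: Concept 1 wins 5–0.
Bolt vs Model W: Model W wins 5–0.
Bolt vs Model S2: Model S2, 4–1.
Bolt–Concept 3: Concept 3 5–0.
Model U–Concept 1: Concept 1 5–0.
Model U–Model W: Model W 3–2.
Model U vs Model S2: Model U wins 3–2.
Model U vs Concept 3: Concept 3 wins 4–1.
Concept 1 vs Model W: Concept 1, 3–2.
Concept 1–Model S2: Concept 1 3–2.
Concept 1 vs Concept 3: Concept 3 wins 4–1.
Model W–Model S2: Model W 3–2.
Model W vs Concept 3: Model W wins 3–2.
Model S2–Concept 3: Concept 3 3–2.
Each design drops at least one matchup (Bolt loses to Model U; Model U loses to Concept 1; Concept 1 loses to Concept 3; Model W loses to Concept 1; Model S2 loses to Model U; Concept 3 loses to Model W); the cycle Concept 1 → Model W → Concept 3 → Concept 1 rules out a Condorcet winner.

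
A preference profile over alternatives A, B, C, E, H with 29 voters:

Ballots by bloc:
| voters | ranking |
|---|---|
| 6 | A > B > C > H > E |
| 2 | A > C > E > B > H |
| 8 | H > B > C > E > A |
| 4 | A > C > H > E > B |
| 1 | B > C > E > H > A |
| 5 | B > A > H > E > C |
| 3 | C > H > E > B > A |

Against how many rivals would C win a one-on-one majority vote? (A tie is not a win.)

2

C against each rival (29 voters):
C vs A: 8+1+3 = 12 for C, 17 for A — A by 17–12.
C vs B: C preferred on 2+4+3 = 9 ballots; B wins 20–9.
C vs E: C preferred on 6+2+8+4+1+3 = 24 ballots; C wins 24–5.
C vs H: 6+2+4+1+3 = 16 for C, 13 for H — C by 16–13.
C beats E, H; loses to A, B — 2 pairwise wins.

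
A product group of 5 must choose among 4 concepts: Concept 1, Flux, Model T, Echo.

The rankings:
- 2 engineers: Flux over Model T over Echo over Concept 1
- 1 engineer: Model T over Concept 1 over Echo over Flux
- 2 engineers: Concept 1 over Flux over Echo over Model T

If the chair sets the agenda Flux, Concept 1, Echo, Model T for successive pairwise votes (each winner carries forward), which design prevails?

Round 1: Flux vs Concept 1 — 2–3, Concept 1 advances.
Round 2: Concept 1 vs Echo — 3–2, Concept 1 advances.
Round 3: Concept 1 vs Model T — 2–3, Model T advances.
Model T survives the agenda.

Model T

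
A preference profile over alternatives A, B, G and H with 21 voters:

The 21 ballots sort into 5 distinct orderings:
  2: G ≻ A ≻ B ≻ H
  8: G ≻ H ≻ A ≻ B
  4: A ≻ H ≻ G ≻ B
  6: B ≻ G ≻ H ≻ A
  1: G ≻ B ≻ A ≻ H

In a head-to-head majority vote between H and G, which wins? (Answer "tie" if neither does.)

Ballots ranking H above G: 4.
Ballots ranking G above H: 21 − 4 = 17.
G wins the head-to-head 17–4.

G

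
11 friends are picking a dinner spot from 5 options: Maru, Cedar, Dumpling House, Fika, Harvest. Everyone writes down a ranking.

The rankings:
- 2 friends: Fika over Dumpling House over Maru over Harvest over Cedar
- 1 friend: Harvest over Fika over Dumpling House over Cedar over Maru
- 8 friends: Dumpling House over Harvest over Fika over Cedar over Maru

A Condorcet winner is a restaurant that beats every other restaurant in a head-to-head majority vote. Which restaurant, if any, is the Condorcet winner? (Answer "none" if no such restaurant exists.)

Pairwise majorities:
Maru–Cedar: Cedar 9–2.
Maru–Dumpling House: Dumpling House 11–0.
Maru–Fika: Fika 11–0.
Maru vs Harvest: Harvest, 9–2.
Cedar vs Dumpling House: Dumpling House wins 11–0.
Cedar vs Fika: Fika, 11–0.
Cedar vs Harvest: Harvest, 11–0.
Dumpling House vs Fika: Dumpling House, 8–3.
Dumpling House vs Harvest: Dumpling House, 10–1.
Fika–Harvest: Harvest 9–2.
Dumpling House defeats every rival head-to-head and is the Condorcet winner.

Dumpling House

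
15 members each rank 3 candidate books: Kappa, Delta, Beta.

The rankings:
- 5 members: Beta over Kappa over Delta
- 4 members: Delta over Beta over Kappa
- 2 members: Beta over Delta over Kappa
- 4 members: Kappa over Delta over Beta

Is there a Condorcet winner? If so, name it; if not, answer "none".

Pairwise majorities:
Kappa–Delta: Kappa 9–6.
Kappa–Beta: Beta 11–4.
Delta–Beta: Delta 8–7.
Each book drops at least one matchup (Kappa loses to Beta; Delta loses to Kappa; Beta loses to Delta); the cycle Kappa > Delta > Beta > Kappa rules out a Condorcet winner.

none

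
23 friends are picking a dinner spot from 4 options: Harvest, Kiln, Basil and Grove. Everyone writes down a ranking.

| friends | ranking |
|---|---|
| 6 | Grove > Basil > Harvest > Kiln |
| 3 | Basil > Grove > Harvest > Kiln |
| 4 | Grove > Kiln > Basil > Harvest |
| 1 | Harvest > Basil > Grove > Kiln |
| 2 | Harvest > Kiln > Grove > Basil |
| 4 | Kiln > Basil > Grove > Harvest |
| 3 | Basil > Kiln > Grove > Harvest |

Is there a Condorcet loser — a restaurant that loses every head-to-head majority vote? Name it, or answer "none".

Kiln

Pairwise majorities:
Harvest vs Kiln: Harvest wins 12–11.
Harvest–Basil: Basil 20–3.
Harvest vs Grove: Grove, 20–3.
Kiln vs Basil: 4+2+4 = 10 for Kiln, 13 for Basil — Basil by 13–10.
Kiln vs Grove: Kiln preferred on 2+4+3 = 9 ballots; Grove wins 14–9.
Basil vs Grove: 11 to 12, Grove.
Kiln loses to every other restaurant — it is the Condorcet loser.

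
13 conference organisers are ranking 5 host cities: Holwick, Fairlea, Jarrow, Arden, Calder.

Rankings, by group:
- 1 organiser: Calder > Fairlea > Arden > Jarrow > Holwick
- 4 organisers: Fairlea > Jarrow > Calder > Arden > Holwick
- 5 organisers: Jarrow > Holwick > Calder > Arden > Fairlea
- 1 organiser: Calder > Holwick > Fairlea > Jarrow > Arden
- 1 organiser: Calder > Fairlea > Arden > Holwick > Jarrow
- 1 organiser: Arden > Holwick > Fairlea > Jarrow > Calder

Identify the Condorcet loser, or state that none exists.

none

Head-to-head results (13 organisers):
Holwick vs Fairlea: Holwick wins 7–6.
Holwick vs Jarrow: Holwick is ranked higher on 1+1+1 = 3 ballots, Jarrow on 10. Jarrow wins 10–3.
Holwick vs Arden: Arden, 7–6.
Holwick vs Calder: Holwick preferred on 5+1 = 6 ballots; Calder wins 7–6.
Fairlea vs Jarrow: 8 to 5, Fairlea.
Fairlea vs Arden: 1+4+1+1 = 7 for Fairlea, 6 for Arden — Fairlea by 7–6.
Fairlea vs Calder: 5 to 8, Calder.
Jarrow vs Arden: Jarrow, 10–3.
Jarrow vs Calder: Jarrow, 10–3.
Arden vs Calder: 1 for Arden, 12 for Calder — Calder by 12–1.
Each city has at least one pairwise win (Holwick beats Fairlea; Fairlea beats Jarrow; Jarrow beats Holwick; Arden beats Holwick; Calder beats Holwick) — no Condorcet loser.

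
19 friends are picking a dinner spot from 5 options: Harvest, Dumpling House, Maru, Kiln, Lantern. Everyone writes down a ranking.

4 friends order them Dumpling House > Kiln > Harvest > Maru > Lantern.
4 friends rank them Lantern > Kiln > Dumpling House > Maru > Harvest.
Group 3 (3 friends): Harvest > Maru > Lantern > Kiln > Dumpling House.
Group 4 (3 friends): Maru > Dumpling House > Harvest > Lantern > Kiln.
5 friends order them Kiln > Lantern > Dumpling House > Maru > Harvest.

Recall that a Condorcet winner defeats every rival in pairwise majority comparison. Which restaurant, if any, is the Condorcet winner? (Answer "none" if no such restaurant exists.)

none

Head-to-head results (19 friends):
Harvest vs Dumpling House: Harvest preferred on 3 ballots; Dumpling House wins 16–3.
Harvest vs Maru: 7 to 12, Maru.
Harvest vs Kiln: Harvest is ranked higher on 3+3 = 6 ballots, Kiln on 13. Kiln wins 13–6.
Harvest vs Lantern: 10 to 9, Harvest.
Dumpling House vs Maru: Dumpling House is ranked higher on 4+4+5 = 13 ballots, Maru on 6. Dumpling House wins 13–6.
Dumpling House vs Kiln: 4+3 = 7 for Dumpling House, 12 for Kiln — Kiln by 12–7.
Dumpling House vs Lantern: Dumpling House is ranked higher on 4+3 = 7 ballots, Lantern on 12. Lantern wins 12–7.
Maru vs Kiln: 3+3 = 6 for Maru, 13 for Kiln — Kiln by 13–6.
Maru vs Lantern: Maru preferred on 4+3+3 = 10 ballots; Maru wins 10–9.
Kiln vs Lantern: Kiln preferred on 4+5 = 9 ballots; Lantern wins 10–9.
No restaurant is unbeaten: Harvest loses to Dumpling House; Dumpling House loses to Kiln; Maru loses to Dumpling House; Kiln loses to Lantern; Lantern loses to Harvest. In particular Harvest beats Lantern beats Dumpling House beats Harvest is a majority cycle — no Condorcet winner exists.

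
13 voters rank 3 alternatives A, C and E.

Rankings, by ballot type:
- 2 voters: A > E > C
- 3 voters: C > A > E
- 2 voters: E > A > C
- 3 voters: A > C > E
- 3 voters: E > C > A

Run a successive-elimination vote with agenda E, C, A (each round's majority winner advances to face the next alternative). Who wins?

Round 1: E vs C — 7–6, E advances.
Round 2: E vs A — 5–8, A advances.
The agenda winner is A.

A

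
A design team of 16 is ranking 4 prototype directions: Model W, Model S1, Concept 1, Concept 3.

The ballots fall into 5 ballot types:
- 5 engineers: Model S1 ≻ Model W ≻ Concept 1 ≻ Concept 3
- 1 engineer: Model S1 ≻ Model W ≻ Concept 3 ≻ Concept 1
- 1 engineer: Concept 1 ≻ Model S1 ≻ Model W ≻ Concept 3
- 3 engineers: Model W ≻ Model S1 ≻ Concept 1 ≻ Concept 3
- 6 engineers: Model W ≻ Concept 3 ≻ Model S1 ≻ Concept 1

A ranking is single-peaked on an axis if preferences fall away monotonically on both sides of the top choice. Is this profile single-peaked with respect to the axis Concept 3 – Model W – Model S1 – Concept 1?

yes

Axis positions: Concept 3=1, Model W=2, Model S1=3, Concept 1=4.
Ballot type 1 (peak Model S1 at position 3): ranking walks positions 3-2-4-1, expanding outward from the peak — single-peaked.
Ballot type 2 (peak Model S1 at position 3): ranking walks positions 3-2-1-4, expanding outward from the peak — single-peaked.
Ballot type 3 (peak Concept 1 at position 4): ranking walks positions 4-3-2-1, expanding outward from the peak — single-peaked.
Ballot type 4 (peak Model W at position 2): ranking walks positions 2-3-4-1, expanding outward from the peak — single-peaked.
Ballot type 5 (peak Model W at position 2): ranking walks positions 2-1-3-4, expanding outward from the peak — single-peaked.
Every ranking is single-peaked on this axis.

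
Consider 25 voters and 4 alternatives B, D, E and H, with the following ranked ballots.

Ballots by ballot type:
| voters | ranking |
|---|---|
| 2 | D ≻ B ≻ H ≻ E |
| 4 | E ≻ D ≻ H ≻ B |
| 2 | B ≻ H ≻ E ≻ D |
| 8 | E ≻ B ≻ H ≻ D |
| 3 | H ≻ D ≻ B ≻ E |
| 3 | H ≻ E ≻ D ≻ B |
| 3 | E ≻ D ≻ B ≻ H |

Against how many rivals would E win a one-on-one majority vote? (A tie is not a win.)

3

E against each rival (25 voters):
E–B: E 18–7.
E vs D: E preferred on 4+2+8+3+3 = 20 ballots; E wins 20–5.
E vs H: 15 to 10, E.
E beats B, D, H — 3 pairwise wins.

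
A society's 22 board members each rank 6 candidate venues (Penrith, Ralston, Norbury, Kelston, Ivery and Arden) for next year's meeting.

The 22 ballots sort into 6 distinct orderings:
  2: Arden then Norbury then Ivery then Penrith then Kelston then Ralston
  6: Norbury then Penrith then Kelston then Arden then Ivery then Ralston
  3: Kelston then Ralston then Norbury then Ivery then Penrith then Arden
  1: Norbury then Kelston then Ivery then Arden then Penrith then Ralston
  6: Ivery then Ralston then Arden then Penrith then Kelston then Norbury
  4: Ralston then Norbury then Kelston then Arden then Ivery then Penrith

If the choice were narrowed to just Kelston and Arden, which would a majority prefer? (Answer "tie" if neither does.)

Ballots ranking Kelston above Arden: 6 + 3 + 1 + 4 = 14.
Ballots ranking Arden above Kelston: 22 − 14 = 8.
Kelston wins the head-to-head 14–8.

Kelston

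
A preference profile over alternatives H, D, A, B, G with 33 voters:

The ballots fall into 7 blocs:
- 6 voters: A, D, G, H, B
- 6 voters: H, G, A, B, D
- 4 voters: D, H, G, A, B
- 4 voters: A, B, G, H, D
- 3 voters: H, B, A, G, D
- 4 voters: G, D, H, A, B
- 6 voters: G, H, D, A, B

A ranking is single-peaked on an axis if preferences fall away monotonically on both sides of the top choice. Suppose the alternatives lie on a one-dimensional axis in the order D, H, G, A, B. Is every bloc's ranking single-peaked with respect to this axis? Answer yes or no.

Axis positions: D=1, H=2, G=3, A=4, B=5.
Bloc 1: ranking walks positions 4-1-3-2-5; D is ranked above G even though G lies between D and the peak A on the axis — preferences dip and rise again. Not single-peaked.
Bloc 2 (peak H at position 2): ranking walks positions 2-3-4-5-1, expanding outward from the peak — single-peaked.
Bloc 3 (peak D at position 1): ranking walks positions 1-2-3-4-5, expanding outward from the peak — single-peaked.
Bloc 4 (peak A at position 4): ranking walks positions 4-5-3-2-1, expanding outward from the peak — single-peaked.
Bloc 5: ranking walks positions 2-5-4-3-1; B is ranked above G even though G lies between B and the peak H on the axis — preferences dip and rise again. Not single-peaked.
Bloc 6: ranking walks positions 3-1-2-4-5; D is ranked above H even though H lies between D and the peak G on the axis — preferences dip and rise again. Not single-peaked.
Bloc 7 (peak G at position 3): ranking walks positions 3-2-1-4-5, expanding outward from the peak — single-peaked.
Bloc 1 violates single-peakedness, so the profile is not single-peaked on this axis.

no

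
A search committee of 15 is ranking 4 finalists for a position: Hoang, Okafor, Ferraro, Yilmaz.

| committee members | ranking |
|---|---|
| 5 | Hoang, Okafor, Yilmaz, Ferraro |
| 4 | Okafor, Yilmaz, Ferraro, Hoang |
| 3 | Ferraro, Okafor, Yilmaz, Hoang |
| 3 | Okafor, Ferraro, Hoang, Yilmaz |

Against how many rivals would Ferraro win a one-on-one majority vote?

1

Ferraro against each rival (15 committee members):
Ferraro vs Hoang: Ferraro is ranked higher on 4+3+3 = 10 ballots, Hoang on 5. Ferraro wins 10–5.
Ferraro vs Okafor: Okafor wins 12–3.
Ferraro vs Yilmaz: 3+3 = 6 for Ferraro, 9 for Yilmaz — Yilmaz by 9–6.
Ferraro beats Hoang; loses to Okafor, Yilmaz — 1 pairwise win.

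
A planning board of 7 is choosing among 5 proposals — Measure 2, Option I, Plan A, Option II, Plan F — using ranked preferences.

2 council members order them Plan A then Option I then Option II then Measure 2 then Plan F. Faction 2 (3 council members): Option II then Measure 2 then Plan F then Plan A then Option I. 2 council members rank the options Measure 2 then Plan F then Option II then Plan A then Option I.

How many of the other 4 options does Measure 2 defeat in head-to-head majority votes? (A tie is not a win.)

Measure 2 against each rival (7 council members):
Measure 2 vs Option I: Measure 2 preferred on 3+2 = 5 ballots; Measure 2 wins 5–2.
Measure 2 vs Plan A: 3+2 = 5 for Measure 2, 2 for Plan A — Measure 2 by 5–2.
Measure 2 vs Option II: 2 for Measure 2, 5 for Option II — Option II by 5–2.
Measure 2 vs Plan F: Measure 2 preferred on 2+3+2 = 7 ballots; Measure 2 wins 7–0.
Measure 2 beats Option I, Plan A, Plan F; loses to Option II — 3 pairwise wins.

3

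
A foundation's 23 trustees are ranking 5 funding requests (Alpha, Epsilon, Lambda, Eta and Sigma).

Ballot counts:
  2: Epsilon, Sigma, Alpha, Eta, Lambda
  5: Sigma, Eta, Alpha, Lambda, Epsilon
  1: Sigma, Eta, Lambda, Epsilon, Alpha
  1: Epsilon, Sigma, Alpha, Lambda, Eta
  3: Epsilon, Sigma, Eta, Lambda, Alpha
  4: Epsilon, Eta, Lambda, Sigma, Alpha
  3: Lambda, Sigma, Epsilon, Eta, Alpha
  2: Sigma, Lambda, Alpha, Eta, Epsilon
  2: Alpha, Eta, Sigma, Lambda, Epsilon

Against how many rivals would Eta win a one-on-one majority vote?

Eta against each rival (23 reviewers):
Eta vs Alpha: 16 to 7, Eta.
Eta vs Epsilon: Epsilon wins 13–10.
Eta vs Lambda: 2+5+1+3+4+2 = 17 for Eta, 6 for Lambda — Eta by 17–6.
Eta vs Sigma: 4+2 = 6 for Eta, 17 for Sigma — Sigma by 17–6.
Eta beats Alpha, Lambda; loses to Epsilon, Sigma — 2 pairwise wins.

2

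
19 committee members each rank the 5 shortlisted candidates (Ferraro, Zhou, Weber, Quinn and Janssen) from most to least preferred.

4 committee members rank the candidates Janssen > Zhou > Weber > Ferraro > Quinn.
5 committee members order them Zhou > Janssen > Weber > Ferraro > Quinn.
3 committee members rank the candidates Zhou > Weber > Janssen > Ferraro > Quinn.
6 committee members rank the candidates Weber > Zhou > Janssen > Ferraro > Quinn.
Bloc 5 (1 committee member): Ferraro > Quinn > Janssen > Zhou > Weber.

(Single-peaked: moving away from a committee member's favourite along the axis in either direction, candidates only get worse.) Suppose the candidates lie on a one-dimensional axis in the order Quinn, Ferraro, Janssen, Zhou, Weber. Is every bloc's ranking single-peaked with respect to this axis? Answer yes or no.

Axis positions: Quinn=1, Ferraro=2, Janssen=3, Zhou=4, Weber=5.
Bloc 1 (peak Janssen at position 3): ranking walks positions 3-4-5-2-1, expanding outward from the peak — single-peaked.
Bloc 2 (peak Zhou at position 4): ranking walks positions 4-3-5-2-1, expanding outward from the peak — single-peaked.
Bloc 3 (peak Zhou at position 4): ranking walks positions 4-5-3-2-1, expanding outward from the peak — single-peaked.
Bloc 4 (peak Weber at position 5): ranking walks positions 5-4-3-2-1, expanding outward from the peak — single-peaked.
Bloc 5 (peak Ferraro at position 2): ranking walks positions 2-1-3-4-5, expanding outward from the peak — single-peaked.
Every ranking is single-peaked on this axis.

yes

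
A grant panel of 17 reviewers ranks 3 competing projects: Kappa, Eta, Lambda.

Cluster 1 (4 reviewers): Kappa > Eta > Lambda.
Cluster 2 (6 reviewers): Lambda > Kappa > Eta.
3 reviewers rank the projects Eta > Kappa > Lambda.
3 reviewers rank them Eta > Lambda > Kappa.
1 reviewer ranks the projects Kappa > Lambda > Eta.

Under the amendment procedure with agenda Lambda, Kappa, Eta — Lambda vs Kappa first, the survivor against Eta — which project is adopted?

Round 1: Lambda vs Kappa — 9–8, Lambda advances.
Round 2: Lambda vs Eta — 7–10, Eta advances.
The agenda winner is Eta.

Eta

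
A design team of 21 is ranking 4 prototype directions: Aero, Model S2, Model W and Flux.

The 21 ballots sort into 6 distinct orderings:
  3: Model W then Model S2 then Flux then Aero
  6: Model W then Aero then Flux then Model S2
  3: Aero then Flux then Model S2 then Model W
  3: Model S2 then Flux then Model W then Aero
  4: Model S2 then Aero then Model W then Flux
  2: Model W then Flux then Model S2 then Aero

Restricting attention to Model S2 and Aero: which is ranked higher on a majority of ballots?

Ballots ranking Model S2 above Aero: 3 + 3 + 4 + 2 = 12.
Ballots ranking Aero above Model S2: 21 − 12 = 9.
Model S2 wins the head-to-head 12–9.

Model S2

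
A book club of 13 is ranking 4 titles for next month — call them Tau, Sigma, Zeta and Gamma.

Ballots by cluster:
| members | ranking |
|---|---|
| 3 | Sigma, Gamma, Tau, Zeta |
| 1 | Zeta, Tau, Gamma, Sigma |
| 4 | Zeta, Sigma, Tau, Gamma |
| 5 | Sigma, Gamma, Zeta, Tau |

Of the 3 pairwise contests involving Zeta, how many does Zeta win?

1

Zeta against each rival (13 members):
Zeta vs Tau: Zeta, 10–3.
Zeta vs Sigma: Sigma wins 8–5.
Zeta vs Gamma: Gamma wins 8–5.
Zeta beats Tau; loses to Sigma, Gamma — 1 pairwise win.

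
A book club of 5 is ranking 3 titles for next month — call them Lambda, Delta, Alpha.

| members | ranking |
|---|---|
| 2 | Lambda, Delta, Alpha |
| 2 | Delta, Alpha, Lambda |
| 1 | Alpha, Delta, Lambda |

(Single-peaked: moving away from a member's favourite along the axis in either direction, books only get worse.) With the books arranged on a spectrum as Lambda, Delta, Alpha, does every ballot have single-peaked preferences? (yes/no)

Axis positions: Lambda=1, Delta=2, Alpha=3.
Ballot type 1 (peak Lambda at position 1): ranking walks positions 1-2-3, expanding outward from the peak — single-peaked.
Ballot type 2 (peak Delta at position 2): ranking walks positions 2-3-1, expanding outward from the peak — single-peaked.
Ballot type 3 (peak Alpha at position 3): ranking walks positions 3-2-1, expanding outward from the peak — single-peaked.
Every ranking is single-peaked on this axis.

yes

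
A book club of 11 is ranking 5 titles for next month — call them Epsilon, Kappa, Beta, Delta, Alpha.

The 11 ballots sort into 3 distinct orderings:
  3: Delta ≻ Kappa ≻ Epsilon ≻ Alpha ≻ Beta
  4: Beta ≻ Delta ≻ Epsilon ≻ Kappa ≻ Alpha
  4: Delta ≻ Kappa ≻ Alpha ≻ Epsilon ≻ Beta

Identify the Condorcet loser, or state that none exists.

Beta

Pairwise majorities:
Epsilon–Kappa: Kappa 7–4.
Epsilon vs Beta: Epsilon wins 7–4.
Epsilon–Delta: Delta 11–0.
Epsilon vs Alpha: Epsilon is ranked higher on 3+4 = 7 ballots, Alpha on 4. Epsilon wins 7–4.
Kappa vs Beta: 3+4 = 7 for Kappa, 4 for Beta — Kappa by 7–4.
Kappa–Delta: Delta 11–0.
Kappa vs Alpha: Kappa, 11–0.
Beta vs Delta: Delta, 7–4.
Beta vs Alpha: Alpha wins 7–4.
Delta–Alpha: Delta 11–0.
Beta loses to every other book — it is the Condorcet loser.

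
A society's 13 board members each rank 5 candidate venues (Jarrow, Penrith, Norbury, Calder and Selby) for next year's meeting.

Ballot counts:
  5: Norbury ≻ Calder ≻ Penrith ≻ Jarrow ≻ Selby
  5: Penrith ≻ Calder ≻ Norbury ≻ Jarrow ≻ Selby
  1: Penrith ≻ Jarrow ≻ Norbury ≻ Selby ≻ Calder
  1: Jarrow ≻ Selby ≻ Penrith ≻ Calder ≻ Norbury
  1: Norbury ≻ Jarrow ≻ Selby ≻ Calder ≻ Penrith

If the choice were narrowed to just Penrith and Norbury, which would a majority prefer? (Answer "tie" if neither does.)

Ballots ranking Penrith above Norbury: 5 + 1 + 1 = 7.
Ballots ranking Norbury above Penrith: 13 − 7 = 6.
Penrith wins the head-to-head 7–6.

Penrith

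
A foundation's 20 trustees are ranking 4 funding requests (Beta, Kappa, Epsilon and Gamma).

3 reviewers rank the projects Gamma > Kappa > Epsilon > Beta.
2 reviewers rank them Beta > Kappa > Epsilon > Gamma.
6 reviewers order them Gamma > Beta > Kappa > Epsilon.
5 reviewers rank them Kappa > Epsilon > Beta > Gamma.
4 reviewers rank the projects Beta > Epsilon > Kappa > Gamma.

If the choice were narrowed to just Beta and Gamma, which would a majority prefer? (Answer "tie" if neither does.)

Ballots ranking Beta above Gamma: 2 + 5 + 4 = 11.
Ballots ranking Gamma above Beta: 20 − 11 = 9.
Beta wins the head-to-head 11–9.

Beta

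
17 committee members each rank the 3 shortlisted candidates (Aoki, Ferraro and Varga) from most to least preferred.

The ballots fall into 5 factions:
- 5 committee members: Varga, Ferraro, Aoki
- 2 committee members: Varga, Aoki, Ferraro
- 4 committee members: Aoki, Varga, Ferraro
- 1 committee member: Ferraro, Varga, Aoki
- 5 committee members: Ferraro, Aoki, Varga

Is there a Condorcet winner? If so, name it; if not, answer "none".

Check each pair by majority over 17 ballots:
Aoki vs Ferraro: 6 to 11, Ferraro.
Aoki vs Varga: 9 to 8, Aoki.
Ferraro–Varga: Varga 11–6.
No candidate is unbeaten: Aoki loses to Ferraro; Ferraro loses to Varga; Varga loses to Aoki. In particular Aoki beats Varga beats Ferraro beats Aoki is a majority cycle — no Condorcet winner exists.

none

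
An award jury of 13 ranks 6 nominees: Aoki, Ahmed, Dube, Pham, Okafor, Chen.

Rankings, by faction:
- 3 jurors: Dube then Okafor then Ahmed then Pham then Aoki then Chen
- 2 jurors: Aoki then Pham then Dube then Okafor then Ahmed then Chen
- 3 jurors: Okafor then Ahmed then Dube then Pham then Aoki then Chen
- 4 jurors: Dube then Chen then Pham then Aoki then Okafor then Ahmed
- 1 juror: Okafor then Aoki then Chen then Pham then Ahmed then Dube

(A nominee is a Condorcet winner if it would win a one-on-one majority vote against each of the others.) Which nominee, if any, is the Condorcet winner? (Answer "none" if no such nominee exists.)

Check each pair by majority over 13 ballots:
Aoki vs Ahmed: Aoki preferred on 2+4+1 = 7 ballots; Aoki wins 7–6.
Aoki vs Dube: 2+1 = 3 for Aoki, 10 for Dube — Dube by 10–3.
Aoki vs Pham: 2+1 = 3 for Aoki, 10 for Pham — Pham by 10–3.
Aoki vs Okafor: Aoki is ranked higher on 2+4 = 6 ballots, Okafor on 7. Okafor wins 7–6.
Aoki vs Chen: 3+2+3+1 = 9 for Aoki, 4 for Chen — Aoki by 9–4.
Ahmed vs Dube: 4 to 9, Dube.
Ahmed vs Pham: 6 to 7, Pham.
Ahmed vs Okafor: Ahmed preferred on 0 ballots; Okafor wins 13–0.
Ahmed vs Chen: 8 to 5, Ahmed.
Dube vs Pham: Dube preferred on 3+3+4 = 10 ballots; Dube wins 10–3.
Dube vs Okafor: Dube is ranked higher on 3+2+4 = 9 ballots, Okafor on 4. Dube wins 9–4.
Dube vs Chen: 3+2+3+4 = 12 for Dube, 1 for Chen — Dube by 12–1.
Pham vs Okafor: Pham preferred on 2+4 = 6 ballots; Okafor wins 7–6.
Pham vs Chen: 8 to 5, Pham.
Okafor vs Chen: Okafor is ranked higher on 3+2+3+1 = 9 ballots, Chen on 4. Okafor wins 9–4.
Dube beats each of Aoki, Ahmed, Pham, Okafor, Chen — Dube is the Condorcet winner.

Dube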